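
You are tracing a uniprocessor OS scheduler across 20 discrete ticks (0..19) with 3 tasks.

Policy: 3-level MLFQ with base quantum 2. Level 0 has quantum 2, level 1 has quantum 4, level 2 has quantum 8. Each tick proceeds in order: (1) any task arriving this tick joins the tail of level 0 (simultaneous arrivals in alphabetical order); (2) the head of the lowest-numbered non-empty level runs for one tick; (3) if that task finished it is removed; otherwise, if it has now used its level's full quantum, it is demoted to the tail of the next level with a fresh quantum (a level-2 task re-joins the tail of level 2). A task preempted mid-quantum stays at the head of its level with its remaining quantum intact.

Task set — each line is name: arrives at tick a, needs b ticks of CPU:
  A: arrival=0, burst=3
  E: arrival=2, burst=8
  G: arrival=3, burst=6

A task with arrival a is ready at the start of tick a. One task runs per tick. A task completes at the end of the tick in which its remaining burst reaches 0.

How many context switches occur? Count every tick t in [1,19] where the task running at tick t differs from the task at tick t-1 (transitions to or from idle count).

context switches = 7

t=0: L0/L1/L2 = A/-/- → run A
t=1: L0/L1/L2 = A/-/- → run A
t=2: L0/L1/L2 = E/A/- → run E
t=3: L0/L1/L2 = EG/A/- → run E
t=4: L0/L1/L2 = G/AE/- → run G
t=5: L0/L1/L2 = G/AE/- → run G
t=6: L0/L1/L2 = -/AEG/- → run A
t=7: L0/L1/L2 = -/EG/- → run E
t=8: L0/L1/L2 = -/EG/- → run E
t=9: L0/L1/L2 = -/EG/- → run E
t=10: L0/L1/L2 = -/EG/- → run E
t=11: L0/L1/L2 = -/G/E → run G
t=12: L0/L1/L2 = -/G/E → run G
t=13: L0/L1/L2 = -/G/E → run G
t=14: L0/L1/L2 = -/G/E → run G
t=15: L0/L1/L2 = -/-/E → run E
t=16: L0/L1/L2 = -/-/E → run E
t=17: (idle)
t=18: (idle)
t=19: (idle)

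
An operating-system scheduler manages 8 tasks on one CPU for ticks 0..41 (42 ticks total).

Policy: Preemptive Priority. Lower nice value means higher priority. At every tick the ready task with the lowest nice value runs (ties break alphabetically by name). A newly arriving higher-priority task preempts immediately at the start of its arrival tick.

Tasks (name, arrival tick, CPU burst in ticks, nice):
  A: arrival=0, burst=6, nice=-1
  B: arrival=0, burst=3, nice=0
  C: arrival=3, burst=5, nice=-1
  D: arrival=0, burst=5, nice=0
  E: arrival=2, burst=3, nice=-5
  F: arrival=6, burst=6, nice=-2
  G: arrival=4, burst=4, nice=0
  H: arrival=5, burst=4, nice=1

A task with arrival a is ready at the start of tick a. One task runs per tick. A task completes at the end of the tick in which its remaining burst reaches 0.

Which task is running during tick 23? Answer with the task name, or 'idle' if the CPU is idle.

t=0: ready={A,B,D} → run A
t=1: ready={A,B,D} → run A
t=2: ready={A,B,D,E} → run E
t=3: ready={A,B,C,D,E} → run E
t=4: ready={A,B,C,D,E,G} → run E
t=5: ready={A,B,C,D,G,H} → run A
t=6: ready={A,B,C,D,F,G,H} → run F
t=7: ready={A,B,C,D,F,G,H} → run F
t=8: ready={A,B,C,D,F,G,H} → run F
t=9: ready={A,B,C,D,F,G,H} → run F
t=10: ready={A,B,C,D,F,G,H} → run F
t=11: ready={A,B,C,D,F,G,H} → run F
t=12: ready={A,B,C,D,G,H} → run A
t=13: ready={A,B,C,D,G,H} → run A
t=14: ready={A,B,C,D,G,H} → run A
t=15: ready={B,C,D,G,H} → run C
t=16: ready={B,C,D,G,H} → run C
t=17: ready={B,C,D,G,H} → run C
t=18: ready={B,C,D,G,H} → run C
t=19: ready={B,C,D,G,H} → run C
t=20: ready={B,D,G,H} → run B
t=21: ready={B,D,G,H} → run B
t=22: ready={B,D,G,H} → run B
t=23: ready={D,G,H} → run D
t=24: ready={D,G,H} → run D
t=25: ready={D,G,H} → run D
t=26: ready={D,G,H} → run D
t=27: ready={D,G,H} → run D
t=28: ready={G,H} → run G
t=29: ready={G,H} → run G
t=30: ready={G,H} → run G
t=31: ready={G,H} → run G
t=32: ready={H} → run H
t=33: ready={H} → run H
t=34: ready={H} → run H
t=35: ready={H} → run H
t=36: (idle)
t=37: (idle)
t=38: (idle)
t=39: (idle)
t=40: (idle)
t=41: (idle)

running at tick 23 = D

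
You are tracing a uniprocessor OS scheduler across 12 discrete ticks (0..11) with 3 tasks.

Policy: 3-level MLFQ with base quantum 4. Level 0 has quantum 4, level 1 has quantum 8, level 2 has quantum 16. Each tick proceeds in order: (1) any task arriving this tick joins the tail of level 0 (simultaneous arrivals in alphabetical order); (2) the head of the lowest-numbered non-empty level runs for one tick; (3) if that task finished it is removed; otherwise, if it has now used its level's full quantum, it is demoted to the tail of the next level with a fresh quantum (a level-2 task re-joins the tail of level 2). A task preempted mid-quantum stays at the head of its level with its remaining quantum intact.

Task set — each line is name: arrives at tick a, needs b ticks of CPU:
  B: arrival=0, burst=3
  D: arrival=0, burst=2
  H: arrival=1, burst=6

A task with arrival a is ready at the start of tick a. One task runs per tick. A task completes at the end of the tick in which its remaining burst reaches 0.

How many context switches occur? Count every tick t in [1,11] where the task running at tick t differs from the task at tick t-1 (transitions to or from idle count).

context switches = 3

t=0: L0/L1/L2 = BD/-/- → run B
t=1: L0/L1/L2 = BDH/-/- → run B
t=2: L0/L1/L2 = BDH/-/- → run B
t=3: L0/L1/L2 = DH/-/- → run D
t=4: L0/L1/L2 = DH/-/- → run D
t=5: L0/L1/L2 = H/-/- → run H
t=6: L0/L1/L2 = H/-/- → run H
t=7: L0/L1/L2 = H/-/- → run H
t=8: L0/L1/L2 = H/-/- → run H
t=9: L0/L1/L2 = -/H/- → run H
t=10: L0/L1/L2 = -/H/- → run H
t=11: (idle)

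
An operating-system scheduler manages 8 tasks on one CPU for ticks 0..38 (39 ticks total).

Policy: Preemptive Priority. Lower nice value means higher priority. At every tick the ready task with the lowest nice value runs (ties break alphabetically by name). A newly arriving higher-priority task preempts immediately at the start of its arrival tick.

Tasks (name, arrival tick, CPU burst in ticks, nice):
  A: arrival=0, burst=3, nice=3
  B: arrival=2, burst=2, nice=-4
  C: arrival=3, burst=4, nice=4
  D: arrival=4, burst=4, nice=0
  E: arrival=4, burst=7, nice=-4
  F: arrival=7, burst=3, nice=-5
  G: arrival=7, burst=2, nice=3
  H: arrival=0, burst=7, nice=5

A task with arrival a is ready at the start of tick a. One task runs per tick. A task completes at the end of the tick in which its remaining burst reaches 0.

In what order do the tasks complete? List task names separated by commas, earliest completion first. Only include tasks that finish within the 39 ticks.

t=0: ready={A,H} → run A
t=1: ready={A,H} → run A
t=2: ready={A,B,H} → run B
t=3: ready={A,B,C,H} → run B
t=4: ready={A,C,D,E,H} → run E
t=5: ready={A,C,D,E,H} → run E
t=6: ready={A,C,D,E,H} → run E
t=7: ready={A,C,D,E,F,G,H} → run F
t=8: ready={A,C,D,E,F,G,H} → run F
t=9: ready={A,C,D,E,F,G,H} → run F
t=10: ready={A,C,D,E,G,H} → run E
t=11: ready={A,C,D,E,G,H} → run E
t=12: ready={A,C,D,E,G,H} → run E
t=13: ready={A,C,D,E,G,H} → run E
t=14: ready={A,C,D,G,H} → run D
t=15: ready={A,C,D,G,H} → run D
t=16: ready={A,C,D,G,H} → run D
t=17: ready={A,C,D,G,H} → run D
t=18: ready={A,C,G,H} → run A
t=19: ready={C,G,H} → run G
t=20: ready={C,G,H} → run G
t=21: ready={C,H} → run C
t=22: ready={C,H} → run C
t=23: ready={C,H} → run C
t=24: ready={C,H} → run C
t=25: ready={H} → run H
t=26: ready={H} → run H
t=27: ready={H} → run H
t=28: ready={H} → run H
t=29: ready={H} → run H
t=30: ready={H} → run H
t=31: ready={H} → run H
t=32: (idle)
t=33: (idle)
t=34: (idle)
t=35: (idle)
t=36: (idle)
t=37: (idle)
t=38: (idle)

completion order = B, F, E, D, A, G, C, H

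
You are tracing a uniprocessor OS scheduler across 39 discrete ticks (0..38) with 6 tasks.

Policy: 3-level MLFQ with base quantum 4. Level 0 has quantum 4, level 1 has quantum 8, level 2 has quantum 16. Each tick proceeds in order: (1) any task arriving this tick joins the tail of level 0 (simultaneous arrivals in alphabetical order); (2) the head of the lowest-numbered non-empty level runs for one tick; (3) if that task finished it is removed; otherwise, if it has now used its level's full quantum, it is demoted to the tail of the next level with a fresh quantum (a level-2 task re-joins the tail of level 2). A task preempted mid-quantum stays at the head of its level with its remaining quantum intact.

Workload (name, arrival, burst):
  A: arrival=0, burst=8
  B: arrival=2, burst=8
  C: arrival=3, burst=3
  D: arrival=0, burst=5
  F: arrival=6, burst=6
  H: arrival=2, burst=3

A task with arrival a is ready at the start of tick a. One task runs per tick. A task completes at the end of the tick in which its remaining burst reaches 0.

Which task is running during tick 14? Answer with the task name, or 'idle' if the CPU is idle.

running at tick 14 = H

t=0: L0/L1/L2 = AD/-/- → run A
t=1: L0/L1/L2 = AD/-/- → run A
t=2: L0/L1/L2 = ADBH/-/- → run A
t=3: L0/L1/L2 = ADBHC/-/- → run A
t=4: L0/L1/L2 = DBHC/A/- → run D
t=5: L0/L1/L2 = DBHC/A/- → run D
t=6: L0/L1/L2 = DBHCF/A/- → run D
t=7: L0/L1/L2 = DBHCF/A/- → run D
t=8: L0/L1/L2 = BHCF/AD/- → run B
t=9: L0/L1/L2 = BHCF/AD/- → run B
t=10: L0/L1/L2 = BHCF/AD/- → run B
t=11: L0/L1/L2 = BHCF/AD/- → run B
t=12: L0/L1/L2 = HCF/ADB/- → run H
t=13: L0/L1/L2 = HCF/ADB/- → run H
t=14: L0/L1/L2 = HCF/ADB/- → run H
t=15: L0/L1/L2 = CF/ADB/- → run C
t=16: L0/L1/L2 = CF/ADB/- → run C
t=17: L0/L1/L2 = CF/ADB/- → run C
t=18: L0/L1/L2 = F/ADB/- → run F
t=19: L0/L1/L2 = F/ADB/- → run F
t=20: L0/L1/L2 = F/ADB/- → run F
t=21: L0/L1/L2 = F/ADB/- → run F
t=22: L0/L1/L2 = -/ADBF/- → run A
t=23: L0/L1/L2 = -/ADBF/- → run A
t=24: L0/L1/L2 = -/ADBF/- → run A
t=25: L0/L1/L2 = -/ADBF/- → run A
t=26: L0/L1/L2 = -/DBF/- → run D
t=27: L0/L1/L2 = -/BF/- → run B
t=28: L0/L1/L2 = -/BF/- → run B
t=29: L0/L1/L2 = -/BF/- → run B
t=30: L0/L1/L2 = -/BF/- → run B
t=31: L0/L1/L2 = -/F/- → run F
t=32: L0/L1/L2 = -/F/- → run F
t=33: (idle)
t=34: (idle)
t=35: (idle)
t=36: (idle)
t=37: (idle)
t=38: (idle)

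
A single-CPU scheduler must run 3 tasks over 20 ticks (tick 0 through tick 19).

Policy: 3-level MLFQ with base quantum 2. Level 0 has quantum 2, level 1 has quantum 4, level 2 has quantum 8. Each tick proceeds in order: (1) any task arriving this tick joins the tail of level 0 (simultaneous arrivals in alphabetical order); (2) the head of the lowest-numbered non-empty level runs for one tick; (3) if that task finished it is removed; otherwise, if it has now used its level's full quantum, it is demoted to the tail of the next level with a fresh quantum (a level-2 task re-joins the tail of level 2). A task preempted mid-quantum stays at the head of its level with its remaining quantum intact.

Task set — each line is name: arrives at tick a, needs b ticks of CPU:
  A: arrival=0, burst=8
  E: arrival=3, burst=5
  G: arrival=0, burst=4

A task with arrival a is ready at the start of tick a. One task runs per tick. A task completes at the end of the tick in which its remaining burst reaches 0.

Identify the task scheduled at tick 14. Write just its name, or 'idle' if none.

running at tick 14 = E

t=0: L0/L1/L2 = AG/-/- → run A
t=1: L0/L1/L2 = AG/-/- → run A
t=2: L0/L1/L2 = G/A/- → run G
t=3: L0/L1/L2 = GE/A/- → run G
t=4: L0/L1/L2 = E/AG/- → run E
t=5: L0/L1/L2 = E/AG/- → run E
t=6: L0/L1/L2 = -/AGE/- → run A
t=7: L0/L1/L2 = -/AGE/- → run A
t=8: L0/L1/L2 = -/AGE/- → run A
t=9: L0/L1/L2 = -/AGE/- → run A
t=10: L0/L1/L2 = -/GE/A → run G
t=11: L0/L1/L2 = -/GE/A → run G
t=12: L0/L1/L2 = -/E/A → run E
t=13: L0/L1/L2 = -/E/A → run E
t=14: L0/L1/L2 = -/E/A → run E
t=15: L0/L1/L2 = -/-/A → run A
t=16: L0/L1/L2 = -/-/A → run A
t=17: (idle)
t=18: (idle)
t=19: (idle)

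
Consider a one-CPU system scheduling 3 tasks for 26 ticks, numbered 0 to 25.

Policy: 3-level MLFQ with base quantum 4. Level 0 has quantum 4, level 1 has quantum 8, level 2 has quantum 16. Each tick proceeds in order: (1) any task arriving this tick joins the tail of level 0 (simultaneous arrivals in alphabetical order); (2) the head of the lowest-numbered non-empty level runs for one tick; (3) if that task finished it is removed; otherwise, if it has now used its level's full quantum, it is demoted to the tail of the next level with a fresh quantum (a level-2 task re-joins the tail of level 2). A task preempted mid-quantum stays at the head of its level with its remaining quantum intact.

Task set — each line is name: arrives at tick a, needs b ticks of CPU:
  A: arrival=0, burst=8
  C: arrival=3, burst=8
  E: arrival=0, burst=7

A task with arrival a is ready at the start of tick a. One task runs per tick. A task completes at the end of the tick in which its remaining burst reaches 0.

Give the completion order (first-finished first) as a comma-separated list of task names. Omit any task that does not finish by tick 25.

t=0: L0/L1/L2 = AE/-/- → run A
t=1: L0/L1/L2 = AE/-/- → run A
t=2: L0/L1/L2 = AE/-/- → run A
t=3: L0/L1/L2 = AEC/-/- → run A
t=4: L0/L1/L2 = EC/A/- → run E
t=5: L0/L1/L2 = EC/A/- → run E
t=6: L0/L1/L2 = EC/A/- → run E
t=7: L0/L1/L2 = EC/A/- → run E
t=8: L0/L1/L2 = C/AE/- → run C
t=9: L0/L1/L2 = C/AE/- → run C
t=10: L0/L1/L2 = C/AE/- → run C
t=11: L0/L1/L2 = C/AE/- → run C
t=12: L0/L1/L2 = -/AEC/- → run A
t=13: L0/L1/L2 = -/AEC/- → run A
t=14: L0/L1/L2 = -/AEC/- → run A
t=15: L0/L1/L2 = -/AEC/- → run A
t=16: L0/L1/L2 = -/EC/- → run E
t=17: L0/L1/L2 = -/EC/- → run E
t=18: L0/L1/L2 = -/EC/- → run E
t=19: L0/L1/L2 = -/C/- → run C
t=20: L0/L1/L2 = -/C/- → run C
t=21: L0/L1/L2 = -/C/- → run C
t=22: L0/L1/L2 = -/C/- → run C
t=23: (idle)
t=24: (idle)
t=25: (idle)

completion order = A, E, C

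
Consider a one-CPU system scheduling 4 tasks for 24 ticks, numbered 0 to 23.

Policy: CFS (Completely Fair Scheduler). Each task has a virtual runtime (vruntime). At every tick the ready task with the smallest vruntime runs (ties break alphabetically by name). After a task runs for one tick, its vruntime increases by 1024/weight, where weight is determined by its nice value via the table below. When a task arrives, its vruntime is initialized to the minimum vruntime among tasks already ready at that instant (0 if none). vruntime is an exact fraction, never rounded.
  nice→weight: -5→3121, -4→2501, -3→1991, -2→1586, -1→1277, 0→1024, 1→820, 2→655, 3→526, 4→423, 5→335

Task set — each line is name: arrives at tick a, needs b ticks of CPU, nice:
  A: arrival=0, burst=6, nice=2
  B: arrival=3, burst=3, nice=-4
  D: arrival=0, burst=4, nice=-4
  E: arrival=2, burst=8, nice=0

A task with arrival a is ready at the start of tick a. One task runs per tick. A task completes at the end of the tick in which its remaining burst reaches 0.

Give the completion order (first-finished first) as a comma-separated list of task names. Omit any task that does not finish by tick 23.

completion order = B, D, E, A

t=0: vr[A=0 D=0] → run A
t=1: vr[A=1024/655 D=0] → run D
t=2: vr[A=1024/655 D=1024/2501 E=1024/2501] → run D
t=3: vr[A=1024/655 B=1024/2501 D=2048/2501 E=1024/2501] → run B
t=4: vr[A=1024/655 B=2048/2501 D=2048/2501 E=1024/2501] → run E
t=5: vr[A=1024/655 B=2048/2501 D=2048/2501 E=3525/2501] → run B
t=6: vr[A=1024/655 B=3072/2501 D=2048/2501 E=3525/2501] → run D
t=7: vr[A=1024/655 B=3072/2501 D=3072/2501 E=3525/2501] → run B
t=8: vr[A=1024/655 D=3072/2501 E=3525/2501] → run D
t=9: vr[A=1024/655 E=3525/2501] → run E
t=10: vr[A=1024/655 E=6026/2501] → run A
t=11: vr[A=2048/655 E=6026/2501] → run E
t=12: vr[A=2048/655 E=8527/2501] → run A
t=13: vr[A=3072/655 E=8527/2501] → run E
t=14: vr[A=3072/655 E=11028/2501] → run E
t=15: vr[A=3072/655 E=13529/2501] → run A
t=16: vr[A=4096/655 E=13529/2501] → run E
t=17: vr[A=4096/655 E=16030/2501] → run A
t=18: vr[A=1024/131 E=16030/2501] → run E
t=19: vr[A=1024/131 E=18531/2501] → run E
t=20: vr[A=1024/131] → run A
t=21: (idle)
t=22: (idle)
t=23: (idle)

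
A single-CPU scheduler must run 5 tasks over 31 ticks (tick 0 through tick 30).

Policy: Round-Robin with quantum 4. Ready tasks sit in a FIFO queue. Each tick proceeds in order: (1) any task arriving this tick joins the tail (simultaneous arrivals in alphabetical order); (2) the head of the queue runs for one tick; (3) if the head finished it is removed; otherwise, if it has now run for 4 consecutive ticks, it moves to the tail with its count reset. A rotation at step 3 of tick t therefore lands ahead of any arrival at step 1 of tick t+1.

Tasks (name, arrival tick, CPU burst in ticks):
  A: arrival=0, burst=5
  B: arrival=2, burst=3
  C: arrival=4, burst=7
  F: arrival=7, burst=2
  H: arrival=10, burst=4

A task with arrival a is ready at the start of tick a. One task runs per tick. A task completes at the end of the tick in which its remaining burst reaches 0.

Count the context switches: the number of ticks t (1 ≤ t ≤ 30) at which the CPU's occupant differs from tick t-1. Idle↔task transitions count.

t=0: queue=[A] q_used=0 → run A
t=1: queue=[A] q_used=1 → run A
t=2: queue=[A,B] q_used=2 → run A
t=3: queue=[A,B] q_used=3 → run A
t=4: queue=[B,A,C] q_used=0 → run B
t=5: queue=[B,A,C] q_used=1 → run B
t=6: queue=[B,A,C] q_used=2 → run B
t=7: queue=[A,C,F] q_used=0 → run A
t=8: queue=[C,F] q_used=0 → run C
t=9: queue=[C,F] q_used=1 → run C
t=10: queue=[C,F,H] q_used=2 → run C
t=11: queue=[C,F,H] q_used=3 → run C
t=12: queue=[F,H,C] q_used=0 → run F
t=13: queue=[F,H,C] q_used=1 → run F
t=14: queue=[H,C] q_used=0 → run H
t=15: queue=[H,C] q_used=1 → run H
t=16: queue=[H,C] q_used=2 → run H
t=17: queue=[H,C] q_used=3 → run H
t=18: queue=[C] q_used=0 → run C
t=19: queue=[C] q_used=1 → run C
t=20: queue=[C] q_used=2 → run C
t=21: (idle)
t=22: (idle)
t=23: (idle)
t=24: (idle)
t=25: (idle)
t=26: (idle)
t=27: (idle)
t=28: (idle)
t=29: (idle)
t=30: (idle)

context switches = 7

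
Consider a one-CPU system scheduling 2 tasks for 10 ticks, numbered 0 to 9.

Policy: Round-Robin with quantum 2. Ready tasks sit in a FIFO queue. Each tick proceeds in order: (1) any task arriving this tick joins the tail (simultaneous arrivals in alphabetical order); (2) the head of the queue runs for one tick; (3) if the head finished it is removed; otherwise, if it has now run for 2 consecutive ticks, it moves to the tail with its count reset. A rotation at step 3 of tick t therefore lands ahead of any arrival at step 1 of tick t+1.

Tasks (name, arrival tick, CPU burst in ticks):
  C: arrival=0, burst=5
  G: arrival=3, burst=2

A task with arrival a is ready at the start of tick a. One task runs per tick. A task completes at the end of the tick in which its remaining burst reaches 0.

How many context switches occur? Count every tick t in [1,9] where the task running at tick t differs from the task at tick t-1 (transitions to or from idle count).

context switches = 3

t=0: queue=[C] q_used=0 → run C
t=1: queue=[C] q_used=1 → run C
t=2: queue=[C] q_used=0 → run C
t=3: queue=[C,G] q_used=1 → run C
t=4: queue=[G,C] q_used=0 → run G
t=5: queue=[G,C] q_used=1 → run G
t=6: queue=[C] q_used=0 → run C
t=7: (idle)
t=8: (idle)
t=9: (idle)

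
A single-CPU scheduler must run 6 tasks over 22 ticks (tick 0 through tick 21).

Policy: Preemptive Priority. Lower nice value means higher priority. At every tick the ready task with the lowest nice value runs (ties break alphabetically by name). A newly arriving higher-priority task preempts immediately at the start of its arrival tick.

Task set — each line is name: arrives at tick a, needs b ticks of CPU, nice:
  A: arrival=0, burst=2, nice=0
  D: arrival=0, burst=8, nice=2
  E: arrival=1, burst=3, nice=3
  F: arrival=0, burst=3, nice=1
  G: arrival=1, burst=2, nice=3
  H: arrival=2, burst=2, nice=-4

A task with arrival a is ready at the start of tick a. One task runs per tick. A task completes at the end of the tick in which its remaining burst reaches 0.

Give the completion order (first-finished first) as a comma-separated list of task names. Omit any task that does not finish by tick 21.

t=0: ready={A,D,F} → run A
t=1: ready={A,D,E,F,G} → run A
t=2: ready={D,E,F,G,H} → run H
t=3: ready={D,E,F,G,H} → run H
t=4: ready={D,E,F,G} → run F
t=5: ready={D,E,F,G} → run F
t=6: ready={D,E,F,G} → run F
t=7: ready={D,E,G} → run D
t=8: ready={D,E,G} → run D
t=9: ready={D,E,G} → run D
t=10: ready={D,E,G} → run D
t=11: ready={D,E,G} → run D
t=12: ready={D,E,G} → run D
t=13: ready={D,E,G} → run D
t=14: ready={D,E,G} → run D
t=15: ready={E,G} → run E
t=16: ready={E,G} → run E
t=17: ready={E,G} → run E
t=18: ready={G} → run G
t=19: ready={G} → run G
t=20: (idle)
t=21: (idle)

completion order = A, H, F, D, E, G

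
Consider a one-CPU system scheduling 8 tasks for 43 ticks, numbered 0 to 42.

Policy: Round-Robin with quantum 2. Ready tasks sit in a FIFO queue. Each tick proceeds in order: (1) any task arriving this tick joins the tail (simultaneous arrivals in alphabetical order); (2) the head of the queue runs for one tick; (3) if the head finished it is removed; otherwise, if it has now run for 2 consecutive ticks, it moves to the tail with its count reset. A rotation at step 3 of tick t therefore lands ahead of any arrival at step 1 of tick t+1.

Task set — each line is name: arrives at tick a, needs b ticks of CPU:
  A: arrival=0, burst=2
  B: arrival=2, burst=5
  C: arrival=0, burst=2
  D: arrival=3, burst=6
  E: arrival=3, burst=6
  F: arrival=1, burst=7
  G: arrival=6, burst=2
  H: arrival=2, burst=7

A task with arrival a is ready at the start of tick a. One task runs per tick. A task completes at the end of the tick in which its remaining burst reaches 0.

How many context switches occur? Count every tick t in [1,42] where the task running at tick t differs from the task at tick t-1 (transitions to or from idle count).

context switches = 20

t=0: queue=[A,C] q_used=0 → run A
t=1: queue=[A,C,F] q_used=1 → run A
t=2: queue=[C,F,B,H] q_used=0 → run C
t=3: queue=[C,F,B,H,D,E] q_used=1 → run C
t=4: queue=[F,B,H,D,E] q_used=0 → run F
t=5: queue=[F,B,H,D,E] q_used=1 → run F
t=6: queue=[B,H,D,E,F,G] q_used=0 → run B
t=7: queue=[B,H,D,E,F,G] q_used=1 → run B
t=8: queue=[H,D,E,F,G,B] q_used=0 → run H
t=9: queue=[H,D,E,F,G,B] q_used=1 → run H
t=10: queue=[D,E,F,G,B,H] q_used=0 → run D
t=11: queue=[D,E,F,G,B,H] q_used=1 → run D
t=12: queue=[E,F,G,B,H,D] q_used=0 → run E
t=13: queue=[E,F,G,B,H,D] q_used=1 → run E
t=14: queue=[F,G,B,H,D,E] q_used=0 → run F
t=15: queue=[F,G,B,H,D,E] q_used=1 → run F
t=16: queue=[G,B,H,D,E,F] q_used=0 → run G
t=17: queue=[G,B,H,D,E,F] q_used=1 → run G
t=18: queue=[B,H,D,E,F] q_used=0 → run B
t=19: queue=[B,H,D,E,F] q_used=1 → run B
t=20: queue=[H,D,E,F,B] q_used=0 → run H
t=21: queue=[H,D,E,F,B] q_used=1 → run H
t=22: queue=[D,E,F,B,H] q_used=0 → run D
t=23: queue=[D,E,F,B,H] q_used=1 → run D
t=24: queue=[E,F,B,H,D] q_used=0 → run E
t=25: queue=[E,F,B,H,D] q_used=1 → run E
t=26: queue=[F,B,H,D,E] q_used=0 → run F
t=27: queue=[F,B,H,D,E] q_used=1 → run F
t=28: queue=[B,H,D,E,F] q_used=0 → run B
t=29: queue=[H,D,E,F] q_used=0 → run H
t=30: queue=[H,D,E,F] q_used=1 → run H
t=31: queue=[D,E,F,H] q_used=0 → run D
t=32: queue=[D,E,F,H] q_used=1 → run D
t=33: queue=[E,F,H] q_used=0 → run E
t=34: queue=[E,F,H] q_used=1 → run E
t=35: queue=[F,H] q_used=0 → run F
t=36: queue=[H] q_used=0 → run H
t=37: (idle)
t=38: (idle)
t=39: (idle)
t=40: (idle)
t=41: (idle)
t=42: (idle)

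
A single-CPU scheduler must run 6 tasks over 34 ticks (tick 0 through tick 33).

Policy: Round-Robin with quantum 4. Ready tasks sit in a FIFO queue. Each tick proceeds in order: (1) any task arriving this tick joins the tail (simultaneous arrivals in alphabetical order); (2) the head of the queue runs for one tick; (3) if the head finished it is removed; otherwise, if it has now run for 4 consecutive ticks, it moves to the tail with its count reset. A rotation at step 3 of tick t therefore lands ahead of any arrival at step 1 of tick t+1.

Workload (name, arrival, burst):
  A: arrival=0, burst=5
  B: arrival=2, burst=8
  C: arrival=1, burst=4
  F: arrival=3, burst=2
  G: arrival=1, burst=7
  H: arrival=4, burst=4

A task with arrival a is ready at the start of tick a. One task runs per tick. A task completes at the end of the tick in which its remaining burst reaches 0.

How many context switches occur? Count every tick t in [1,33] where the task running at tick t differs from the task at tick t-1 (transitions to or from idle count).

context switches = 9

t=0: queue=[A] q_used=0 → run A
t=1: queue=[A,C,G] q_used=1 → run A
t=2: queue=[A,C,G,B] q_used=2 → run A
t=3: queue=[A,C,G,B,F] q_used=3 → run A
t=4: queue=[C,G,B,F,A,H] q_used=0 → run C
t=5: queue=[C,G,B,F,A,H] q_used=1 → run C
t=6: queue=[C,G,B,F,A,H] q_used=2 → run C
t=7: queue=[C,G,B,F,A,H] q_used=3 → run C
t=8: queue=[G,B,F,A,H] q_used=0 → run G
t=9: queue=[G,B,F,A,H] q_used=1 → run G
t=10: queue=[G,B,F,A,H] q_used=2 → run G
t=11: queue=[G,B,F,A,H] q_used=3 → run G
t=12: queue=[B,F,A,H,G] q_used=0 → run B
t=13: queue=[B,F,A,H,G] q_used=1 → run B
t=14: queue=[B,F,A,H,G] q_used=2 → run B
t=15: queue=[B,F,A,H,G] q_used=3 → run B
t=16: queue=[F,A,H,G,B] q_used=0 → run F
t=17: queue=[F,A,H,G,B] q_used=1 → run F
t=18: queue=[A,H,G,B] q_used=0 → run A
t=19: queue=[H,G,B] q_used=0 → run H
t=20: queue=[H,G,B] q_used=1 → run H
t=21: queue=[H,G,B] q_used=2 → run H
t=22: queue=[H,G,B] q_used=3 → run H
t=23: queue=[G,B] q_used=0 → run G
t=24: queue=[G,B] q_used=1 → run G
t=25: queue=[G,B] q_used=2 → run G
t=26: queue=[B] q_used=0 → run B
t=27: queue=[B] q_used=1 → run B
t=28: queue=[B] q_used=2 → run B
t=29: queue=[B] q_used=3 → run B
t=30: (idle)
t=31: (idle)
t=32: (idle)
t=33: (idle)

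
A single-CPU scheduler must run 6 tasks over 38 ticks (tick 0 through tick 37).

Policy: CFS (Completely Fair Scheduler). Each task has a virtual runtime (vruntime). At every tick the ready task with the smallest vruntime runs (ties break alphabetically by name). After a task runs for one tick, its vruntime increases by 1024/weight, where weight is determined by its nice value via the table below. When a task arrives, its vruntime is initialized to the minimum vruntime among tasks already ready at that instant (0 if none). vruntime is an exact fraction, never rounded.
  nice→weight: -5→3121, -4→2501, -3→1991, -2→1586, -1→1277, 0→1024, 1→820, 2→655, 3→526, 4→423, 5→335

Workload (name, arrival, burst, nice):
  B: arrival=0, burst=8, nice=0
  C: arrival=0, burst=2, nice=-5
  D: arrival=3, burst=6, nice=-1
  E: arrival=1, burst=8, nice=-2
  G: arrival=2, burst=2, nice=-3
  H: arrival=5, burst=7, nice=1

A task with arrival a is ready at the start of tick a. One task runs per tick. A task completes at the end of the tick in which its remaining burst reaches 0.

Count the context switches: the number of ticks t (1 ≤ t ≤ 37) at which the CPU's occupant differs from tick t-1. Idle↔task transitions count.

context switches = 32

t=0: vr[B=0 C=0] → run B
t=1: vr[B=1 C=0 E=0] → run C
t=2: vr[B=1 C=1024/3121 E=0 G=0] → run E
t=3: vr[B=1 C=1024/3121 D=0 E=512/793 G=0] → run D
t=4: vr[B=1 C=1024/3121 D=1024/1277 E=512/793 G=0] → run G
t=5: vr[B=1 C=1024/3121 D=1024/1277 E=512/793 G=1024/1991 H=1024/3121] → run C
t=6: vr[B=1 D=1024/1277 E=512/793 G=1024/1991 H=1024/3121] → run H
t=7: vr[B=1 D=1024/1277 E=512/793 G=1024/1991 H=1008896/639805] → run G
t=8: vr[B=1 D=1024/1277 E=512/793 H=1008896/639805] → run E
t=9: vr[B=1 D=1024/1277 E=1024/793 H=1008896/639805] → run D
t=10: vr[B=1 D=2048/1277 E=1024/793 H=1008896/639805] → run B
t=11: vr[B=2 D=2048/1277 E=1024/793 H=1008896/639805] → run E
t=12: vr[B=2 D=2048/1277 E=1536/793 H=1008896/639805] → run H
t=13: vr[B=2 D=2048/1277 E=1536/793 H=1807872/639805] → run D
t=14: vr[B=2 D=3072/1277 E=1536/793 H=1807872/639805] → run E
t=15: vr[B=2 D=3072/1277 E=2048/793 H=1807872/639805] → run B
t=16: vr[B=3 D=3072/1277 E=2048/793 H=1807872/639805] → run D
t=17: vr[B=3 D=4096/1277 E=2048/793 H=1807872/639805] → run E
t=18: vr[B=3 D=4096/1277 E=2560/793 H=1807872/639805] → run H
t=19: vr[B=3 D=4096/1277 E=2560/793 H=2606848/639805] → run B
t=20: vr[B=4 D=4096/1277 E=2560/793 H=2606848/639805] → run D
t=21: vr[B=4 D=5120/1277 E=2560/793 H=2606848/639805] → run E
t=22: vr[B=4 D=5120/1277 E=3072/793 H=2606848/639805] → run E
t=23: vr[B=4 D=5120/1277 E=3584/793 H=2606848/639805] → run B
t=24: vr[B=5 D=5120/1277 E=3584/793 H=2606848/639805] → run D
t=25: vr[B=5 E=3584/793 H=2606848/639805] → run H
t=26: vr[B=5 E=3584/793 H=3405824/639805] → run E
t=27: vr[B=5 H=3405824/639805] → run B
t=28: vr[B=6 H=3405824/639805] → run H
t=29: vr[B=6 H=840960/127961] → run B
t=30: vr[B=7 H=840960/127961] → run H
t=31: vr[B=7 H=5003776/639805] → run B
t=32: vr[H=5003776/639805] → run H
t=33: (idle)
t=34: (idle)
t=35: (idle)
t=36: (idle)
t=37: (idle)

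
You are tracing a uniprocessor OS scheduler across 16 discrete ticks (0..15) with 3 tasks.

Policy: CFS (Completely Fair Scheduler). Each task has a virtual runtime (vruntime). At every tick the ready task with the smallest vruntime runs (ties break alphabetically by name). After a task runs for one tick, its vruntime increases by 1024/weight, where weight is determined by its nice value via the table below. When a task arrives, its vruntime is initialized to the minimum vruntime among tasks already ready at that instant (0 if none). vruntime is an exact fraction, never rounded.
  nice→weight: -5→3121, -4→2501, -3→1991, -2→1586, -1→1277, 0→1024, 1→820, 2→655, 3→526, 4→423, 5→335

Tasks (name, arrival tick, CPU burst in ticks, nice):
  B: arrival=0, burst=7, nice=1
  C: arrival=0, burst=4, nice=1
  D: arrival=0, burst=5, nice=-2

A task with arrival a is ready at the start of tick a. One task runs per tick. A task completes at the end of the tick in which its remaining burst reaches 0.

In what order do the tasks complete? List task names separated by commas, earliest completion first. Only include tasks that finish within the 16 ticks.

completion order = D, C, B

t=0: vr[B=0 C=0 D=0] → run B
t=1: vr[B=256/205 C=0 D=0] → run C
t=2: vr[B=256/205 C=256/205 D=0] → run D
t=3: vr[B=256/205 C=256/205 D=512/793] → run D
t=4: vr[B=256/205 C=256/205 D=1024/793] → run B
t=5: vr[B=512/205 C=256/205 D=1024/793] → run C
t=6: vr[B=512/205 C=512/205 D=1024/793] → run D
t=7: vr[B=512/205 C=512/205 D=1536/793] → run D
t=8: vr[B=512/205 C=512/205 D=2048/793] → run B
t=9: vr[B=768/205 C=512/205 D=2048/793] → run C
t=10: vr[B=768/205 C=768/205 D=2048/793] → run D
t=11: vr[B=768/205 C=768/205] → run B
t=12: vr[B=1024/205 C=768/205] → run C
t=13: vr[B=1024/205] → run B
t=14: vr[B=256/41] → run B
t=15: vr[B=1536/205] → run B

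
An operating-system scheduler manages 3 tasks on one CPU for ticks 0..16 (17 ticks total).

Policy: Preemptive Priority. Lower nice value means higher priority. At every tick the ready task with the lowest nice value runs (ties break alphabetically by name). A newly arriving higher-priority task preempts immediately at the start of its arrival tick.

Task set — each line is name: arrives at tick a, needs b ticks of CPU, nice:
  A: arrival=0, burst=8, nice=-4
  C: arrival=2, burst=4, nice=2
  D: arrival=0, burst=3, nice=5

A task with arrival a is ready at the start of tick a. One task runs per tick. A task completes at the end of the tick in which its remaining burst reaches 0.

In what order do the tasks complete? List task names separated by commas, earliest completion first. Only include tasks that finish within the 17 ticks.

completion order = A, C, D

t=0: ready={A,D} → run A
t=1: ready={A,D} → run A
t=2: ready={A,C,D} → run A
t=3: ready={A,C,D} → run A
t=4: ready={A,C,D} → run A
t=5: ready={A,C,D} → run A
t=6: ready={A,C,D} → run A
t=7: ready={A,C,D} → run A
t=8: ready={C,D} → run C
t=9: ready={C,D} → run C
t=10: ready={C,D} → run C
t=11: ready={C,D} → run C
t=12: ready={D} → run D
t=13: ready={D} → run D
t=14: ready={D} → run D
t=15: (idle)
t=16: (idle)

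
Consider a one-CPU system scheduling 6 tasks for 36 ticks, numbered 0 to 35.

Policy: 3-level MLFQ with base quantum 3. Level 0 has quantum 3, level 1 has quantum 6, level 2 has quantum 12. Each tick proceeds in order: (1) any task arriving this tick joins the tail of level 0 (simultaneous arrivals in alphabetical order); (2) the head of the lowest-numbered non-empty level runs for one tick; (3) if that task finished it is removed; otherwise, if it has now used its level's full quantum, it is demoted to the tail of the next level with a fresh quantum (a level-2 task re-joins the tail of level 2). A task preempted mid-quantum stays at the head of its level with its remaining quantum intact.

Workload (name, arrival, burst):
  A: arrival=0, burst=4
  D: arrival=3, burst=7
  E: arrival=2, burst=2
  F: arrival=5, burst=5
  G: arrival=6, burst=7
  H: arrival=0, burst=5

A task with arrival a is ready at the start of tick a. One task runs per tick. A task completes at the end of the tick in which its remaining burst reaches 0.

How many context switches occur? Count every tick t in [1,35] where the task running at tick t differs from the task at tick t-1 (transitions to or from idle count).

t=0: L0/L1/L2 = AH/-/- → run A
t=1: L0/L1/L2 = AH/-/- → run A
t=2: L0/L1/L2 = AHE/-/- → run A
t=3: L0/L1/L2 = HED/A/- → run H
t=4: L0/L1/L2 = HED/A/- → run H
t=5: L0/L1/L2 = HEDF/A/- → run H
t=6: L0/L1/L2 = EDFG/AH/- → run E
t=7: L0/L1/L2 = EDFG/AH/- → run E
t=8: L0/L1/L2 = DFG/AH/- → run D
t=9: L0/L1/L2 = DFG/AH/- → run D
t=10: L0/L1/L2 = DFG/AH/- → run D
t=11: L0/L1/L2 = FG/AHD/- → run F
t=12: L0/L1/L2 = FG/AHD/- → run F
t=13: L0/L1/L2 = FG/AHD/- → run F
t=14: L0/L1/L2 = G/AHDF/- → run G
t=15: L0/L1/L2 = G/AHDF/- → run G
t=16: L0/L1/L2 = G/AHDF/- → run G
t=17: L0/L1/L2 = -/AHDFG/- → run A
t=18: L0/L1/L2 = -/HDFG/- → run H
t=19: L0/L1/L2 = -/HDFG/- → run H
t=20: L0/L1/L2 = -/DFG/- → run D
t=21: L0/L1/L2 = -/DFG/- → run D
t=22: L0/L1/L2 = -/DFG/- → run D
t=23: L0/L1/L2 = -/DFG/- → run D
t=24: L0/L1/L2 = -/FG/- → run F
t=25: L0/L1/L2 = -/FG/- → run F
t=26: L0/L1/L2 = -/G/- → run G
t=27: L0/L1/L2 = -/G/- → run G
t=28: L0/L1/L2 = -/G/- → run G
t=29: L0/L1/L2 = -/G/- → run G
t=30: (idle)
t=31: (idle)
t=32: (idle)
t=33: (idle)
t=34: (idle)
t=35: (idle)

context switches = 11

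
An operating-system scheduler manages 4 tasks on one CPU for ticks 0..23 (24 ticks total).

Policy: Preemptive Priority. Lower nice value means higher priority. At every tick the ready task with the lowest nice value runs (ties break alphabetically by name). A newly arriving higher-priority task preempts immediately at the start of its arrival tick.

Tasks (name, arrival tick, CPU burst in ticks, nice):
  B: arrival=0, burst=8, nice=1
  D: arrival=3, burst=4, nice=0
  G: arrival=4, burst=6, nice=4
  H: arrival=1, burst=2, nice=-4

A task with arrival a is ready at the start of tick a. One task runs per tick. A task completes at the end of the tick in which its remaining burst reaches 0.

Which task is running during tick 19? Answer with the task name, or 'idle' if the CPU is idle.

t=0: ready={B} → run B
t=1: ready={B,H} → run H
t=2: ready={B,H} → run H
t=3: ready={B,D} → run D
t=4: ready={B,D,G} → run D
t=5: ready={B,D,G} → run D
t=6: ready={B,D,G} → run D
t=7: ready={B,G} → run B
t=8: ready={B,G} → run B
t=9: ready={B,G} → run B
t=10: ready={B,G} → run B
t=11: ready={B,G} → run B
t=12: ready={B,G} → run B
t=13: ready={B,G} → run B
t=14: ready={G} → run G
t=15: ready={G} → run G
t=16: ready={G} → run G
t=17: ready={G} → run G
t=18: ready={G} → run G
t=19: ready={G} → run G
t=20: (idle)
t=21: (idle)
t=22: (idle)
t=23: (idle)

running at tick 19 = G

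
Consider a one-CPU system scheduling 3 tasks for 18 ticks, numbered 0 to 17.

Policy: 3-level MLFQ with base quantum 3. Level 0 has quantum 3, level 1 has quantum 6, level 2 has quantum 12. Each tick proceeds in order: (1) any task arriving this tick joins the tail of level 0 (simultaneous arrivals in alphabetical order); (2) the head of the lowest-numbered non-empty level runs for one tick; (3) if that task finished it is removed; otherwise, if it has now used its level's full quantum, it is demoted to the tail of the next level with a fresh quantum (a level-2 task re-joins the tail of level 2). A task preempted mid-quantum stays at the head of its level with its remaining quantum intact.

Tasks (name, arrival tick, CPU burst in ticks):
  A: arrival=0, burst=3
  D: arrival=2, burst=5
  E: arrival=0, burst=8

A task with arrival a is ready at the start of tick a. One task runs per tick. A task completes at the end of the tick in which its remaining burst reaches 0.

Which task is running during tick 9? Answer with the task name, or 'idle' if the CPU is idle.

running at tick 9 = E

t=0: L0/L1/L2 = AE/-/- → run A
t=1: L0/L1/L2 = AE/-/- → run A
t=2: L0/L1/L2 = AED/-/- → run A
t=3: L0/L1/L2 = ED/-/- → run E
t=4: L0/L1/L2 = ED/-/- → run E
t=5: L0/L1/L2 = ED/-/- → run E
t=6: L0/L1/L2 = D/E/- → run D
t=7: L0/L1/L2 = D/E/- → run D
t=8: L0/L1/L2 = D/E/- → run D
t=9: L0/L1/L2 = -/ED/- → run E
t=10: L0/L1/L2 = -/ED/- → run E
t=11: L0/L1/L2 = -/ED/- → run E
t=12: L0/L1/L2 = -/ED/- → run E
t=13: L0/L1/L2 = -/ED/- → run E
t=14: L0/L1/L2 = -/D/- → run D
t=15: L0/L1/L2 = -/D/- → run D
t=16: (idle)
t=17: (idle)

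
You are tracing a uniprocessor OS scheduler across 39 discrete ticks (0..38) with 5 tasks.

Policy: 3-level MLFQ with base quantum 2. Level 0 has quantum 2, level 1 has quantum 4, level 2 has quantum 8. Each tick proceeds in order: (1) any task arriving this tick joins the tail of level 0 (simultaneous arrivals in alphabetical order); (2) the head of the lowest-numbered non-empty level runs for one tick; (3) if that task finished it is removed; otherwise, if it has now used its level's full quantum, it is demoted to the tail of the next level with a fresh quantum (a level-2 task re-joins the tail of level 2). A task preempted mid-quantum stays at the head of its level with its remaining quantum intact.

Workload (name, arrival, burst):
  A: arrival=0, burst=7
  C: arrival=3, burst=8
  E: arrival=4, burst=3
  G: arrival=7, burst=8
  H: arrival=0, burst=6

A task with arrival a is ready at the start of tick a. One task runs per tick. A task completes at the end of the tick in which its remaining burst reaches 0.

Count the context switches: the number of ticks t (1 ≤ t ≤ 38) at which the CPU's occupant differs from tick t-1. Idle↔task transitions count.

context switches = 13

t=0: L0/L1/L2 = AH/-/- → run A
t=1: L0/L1/L2 = AH/-/- → run A
t=2: L0/L1/L2 = H/A/- → run H
t=3: L0/L1/L2 = HC/A/- → run H
t=4: L0/L1/L2 = CE/AH/- → run C
t=5: L0/L1/L2 = CE/AH/- → run C
t=6: L0/L1/L2 = E/AHC/- → run E
t=7: L0/L1/L2 = EG/AHC/- → run E
t=8: L0/L1/L2 = G/AHCE/- → run G
t=9: L0/L1/L2 = G/AHCE/- → run G
t=10: L0/L1/L2 = -/AHCEG/- → run A
t=11: L0/L1/L2 = -/AHCEG/- → run A
t=12: L0/L1/L2 = -/AHCEG/- → run A
t=13: L0/L1/L2 = -/AHCEG/- → run A
t=14: L0/L1/L2 = -/HCEG/A → run H
t=15: L0/L1/L2 = -/HCEG/A → run H
t=16: L0/L1/L2 = -/HCEG/A → run H
t=17: L0/L1/L2 = -/HCEG/A → run H
t=18: L0/L1/L2 = -/CEG/A → run C
t=19: L0/L1/L2 = -/CEG/A → run C
t=20: L0/L1/L2 = -/CEG/A → run C
t=21: L0/L1/L2 = -/CEG/A → run C
t=22: L0/L1/L2 = -/EG/AC → run E
t=23: L0/L1/L2 = -/G/AC → run G
t=24: L0/L1/L2 = -/G/AC → run G
t=25: L0/L1/L2 = -/G/AC → run G
t=26: L0/L1/L2 = -/G/AC → run G
t=27: L0/L1/L2 = -/-/ACG → run A
t=28: L0/L1/L2 = -/-/CG → run C
t=29: L0/L1/L2 = -/-/CG → run C
t=30: L0/L1/L2 = -/-/G → run G
t=31: L0/L1/L2 = -/-/G → run G
t=32: (idle)
t=33: (idle)
t=34: (idle)
t=35: (idle)
t=36: (idle)
t=37: (idle)
t=38: (idle)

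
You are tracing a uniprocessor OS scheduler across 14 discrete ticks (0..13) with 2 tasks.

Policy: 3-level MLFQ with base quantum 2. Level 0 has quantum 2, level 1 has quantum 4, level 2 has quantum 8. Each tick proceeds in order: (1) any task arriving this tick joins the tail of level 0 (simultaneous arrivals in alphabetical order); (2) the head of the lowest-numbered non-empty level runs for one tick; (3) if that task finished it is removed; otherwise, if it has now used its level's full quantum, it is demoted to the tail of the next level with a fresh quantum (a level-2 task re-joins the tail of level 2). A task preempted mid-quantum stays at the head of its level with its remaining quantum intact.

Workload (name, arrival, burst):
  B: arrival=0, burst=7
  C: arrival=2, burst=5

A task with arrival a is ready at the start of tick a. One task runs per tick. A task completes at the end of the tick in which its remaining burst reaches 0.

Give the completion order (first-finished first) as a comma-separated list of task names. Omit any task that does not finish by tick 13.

t=0: L0/L1/L2 = B/-/- → run B
t=1: L0/L1/L2 = B/-/- → run B
t=2: L0/L1/L2 = C/B/- → run C
t=3: L0/L1/L2 = C/B/- → run C
t=4: L0/L1/L2 = -/BC/- → run B
t=5: L0/L1/L2 = -/BC/- → run B
t=6: L0/L1/L2 = -/BC/- → run B
t=7: L0/L1/L2 = -/BC/- → run B
t=8: L0/L1/L2 = -/C/B → run C
t=9: L0/L1/L2 = -/C/B → run C
t=10: L0/L1/L2 = -/C/B → run C
t=11: L0/L1/L2 = -/-/B → run B
t=12: (idle)
t=13: (idle)

completion order = C, B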